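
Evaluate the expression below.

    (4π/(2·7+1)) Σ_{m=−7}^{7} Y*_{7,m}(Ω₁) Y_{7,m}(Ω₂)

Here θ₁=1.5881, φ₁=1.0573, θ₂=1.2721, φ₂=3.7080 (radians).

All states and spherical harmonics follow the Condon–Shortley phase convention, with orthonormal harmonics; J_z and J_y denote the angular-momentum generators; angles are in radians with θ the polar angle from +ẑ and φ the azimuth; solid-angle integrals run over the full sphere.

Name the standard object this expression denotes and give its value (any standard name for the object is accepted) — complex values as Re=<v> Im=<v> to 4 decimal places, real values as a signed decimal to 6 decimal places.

This sum is the spherical-harmonic addition theorem: it equals the Legendre polynomial P_l(cos γ) of the angle γ between the two directions.
Summing Y*_{l m}(θ₁,φ₁)·Y_{l m}(θ₂,φ₂) over m ∈ [−7, 7]; prefactor 4π/(2·7+1) = 0.837758:
  term(m=-7) = +0.174076+0.052830i   from Y*(Ω₁)=+0.218567+0.449160i, Y(Ω₂)=+0.247586-0.267081i
  term(m=-6) = +0.013310-0.002646i   from Y*(Ω₁)=-0.032285-0.001959i, Y(Ω₂)=-0.405809+0.106587i
  term(m=-5) = -0.010389+0.008525i   from Y*(Ω₁)=-0.198351+0.306672i, Y(Ω₂)=+0.035047+0.011209i
  term(m=-4) = +0.004914-0.011862i   from Y*(Ω₁)=-0.017665-0.033668i, Y(Ω₂)=+0.216206+0.259397i
  term(m=-3) = +0.005123+0.052045i   from Y*(Ω₁)=-0.329415-0.009987i, Y(Ω₂)=-0.020323-0.157377i
  term(m=-2) = -0.006195-0.009273i   from Y*(Ω₁)=+0.020958-0.034663i, Y(Ω₂)=+0.116766-0.249330i
  term(m=-1) = +0.055543+0.029690i   from Y*(Ω₁)=-0.155593-0.275894i, Y(Ω₂)=-0.167786+0.106697i
  term(m=+0) = -0.010475+0.000000i   from Y*(Ω₁)=+0.041241-0.000000i, Y(Ω₂)=-0.253994+0.000000i
  term(m=+1) = +0.055543-0.029690i   from Y*(Ω₁)=+0.155593-0.275894i, Y(Ω₂)=+0.167786+0.106697i
  term(m=+2) = -0.006195+0.009273i   from Y*(Ω₁)=+0.020958+0.034663i, Y(Ω₂)=+0.116766+0.249330i
  term(m=+3) = +0.005123-0.052045i   from Y*(Ω₁)=+0.329415-0.009987i, Y(Ω₂)=+0.020323-0.157377i
  term(m=+4) = +0.004914+0.011862i   from Y*(Ω₁)=-0.017665+0.033668i, Y(Ω₂)=+0.216206-0.259397i
  term(m=+5) = -0.010389-0.008525i   from Y*(Ω₁)=+0.198351+0.306672i, Y(Ω₂)=-0.035047+0.011209i
  term(m=+6) = +0.013310+0.002646i   from Y*(Ω₁)=-0.032285+0.001959i, Y(Ω₂)=-0.405809-0.106587i
  term(m=+7) = +0.174076-0.052830i   from Y*(Ω₁)=-0.218567+0.449160i, Y(Ω₂)=-0.247586-0.267081i
Σ over m = +0.462289+0.000000i; ×(4π/15) → +0.387287+0.000000i. Real part: 0.387287

Legendre polynomial (addition theorem), +0.387287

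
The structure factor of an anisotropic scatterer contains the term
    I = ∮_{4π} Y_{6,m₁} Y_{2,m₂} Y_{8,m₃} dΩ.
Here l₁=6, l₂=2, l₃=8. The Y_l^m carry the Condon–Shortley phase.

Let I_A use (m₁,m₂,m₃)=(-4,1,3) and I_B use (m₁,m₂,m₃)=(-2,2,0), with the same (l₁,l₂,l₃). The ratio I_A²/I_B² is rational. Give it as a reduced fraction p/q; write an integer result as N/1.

11/7

Same 6,2,8: normalisation and zero-m 3j drop out of the ratio.
A: Δ: 0! 12! 4! / 17! → 1/30940; sum: t=0:+1/43545600 = 1/43545600; 3j²(6 2 8; -4 1 3) = Δ·Π!·Σ² = 11/3094  (sign -1)
B: Δ: 0! 12! 4! / 17! → 1/30940; sum: t=0:+1/23224320 = 1/23224320; 3j²(6 2 8; -2 2 0) = Δ·Π!·Σ² = 1/442  (sign +1)
I_A²/I_B² = (11/3094)/(1/442) = 11/7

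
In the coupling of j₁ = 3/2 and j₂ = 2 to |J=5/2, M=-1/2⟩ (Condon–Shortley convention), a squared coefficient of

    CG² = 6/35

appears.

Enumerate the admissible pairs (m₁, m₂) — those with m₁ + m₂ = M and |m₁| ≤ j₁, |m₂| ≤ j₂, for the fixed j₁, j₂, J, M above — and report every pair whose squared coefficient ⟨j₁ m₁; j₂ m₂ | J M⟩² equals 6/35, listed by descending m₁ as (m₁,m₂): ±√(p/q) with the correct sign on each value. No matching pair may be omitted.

(3/2,-2): +√(6/35)

Admissible pairs with m₁+m₂ = M = -1/2: (-3/2,1), (-1/2,0), (1/2,-1), (3/2,-2)
  (m₁,m₂)=(3/2,-2): CG² = 6/35, CG = +√(6/35)   ← matches the target
  (m₁,m₂)=(1/2,-1): CG² = 5/14, CG = +√(5/14)
  (m₁,m₂)=(-1/2,0): CG² = 3/35, CG = −√(3/35)
  (m₁,m₂)=(-3/2,1): CG² = 27/70, CG = −√(27/70)
Pairs with CG² = 6/35: (3/2,-2): +√(6/35)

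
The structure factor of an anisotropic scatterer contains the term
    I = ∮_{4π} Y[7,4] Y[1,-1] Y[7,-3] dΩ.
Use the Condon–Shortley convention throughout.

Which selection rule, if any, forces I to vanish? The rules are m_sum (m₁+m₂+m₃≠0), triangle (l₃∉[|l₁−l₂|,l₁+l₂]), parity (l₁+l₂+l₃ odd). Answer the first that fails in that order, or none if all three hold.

parity

Σmᵢ = 0  ✓
l₃∈[|l₁−l₂|,l₁+l₂]=[6,8], have l₃=7  ✓
Σlᵢ = 15 ⇒ odd  ✗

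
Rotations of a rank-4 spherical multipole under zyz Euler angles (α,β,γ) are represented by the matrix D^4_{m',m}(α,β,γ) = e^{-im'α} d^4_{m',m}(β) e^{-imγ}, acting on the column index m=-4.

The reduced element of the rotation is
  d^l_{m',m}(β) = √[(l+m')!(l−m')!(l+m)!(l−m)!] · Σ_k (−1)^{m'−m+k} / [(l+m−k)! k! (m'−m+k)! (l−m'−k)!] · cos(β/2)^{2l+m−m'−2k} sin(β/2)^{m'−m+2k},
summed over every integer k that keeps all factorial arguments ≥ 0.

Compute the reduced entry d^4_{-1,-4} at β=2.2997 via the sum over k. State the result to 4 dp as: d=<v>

d=-0.0648

d^4_{-1,-4}(β=2.2997) via the finite sum:
With c≡cos(β/2)=0.408624 and s≡sin(β/2)=0.912703, N=[6·120·1·40320]^{1/2}=5387.986637
Admissible k: 0..0 (factorial args all ≥0)
  k=0: (−1)^3·5387.9866/(720)·0.4086^5·0.9127^3 = -0.064819
d^4_{-1,-4}(2.2997) = -0.064819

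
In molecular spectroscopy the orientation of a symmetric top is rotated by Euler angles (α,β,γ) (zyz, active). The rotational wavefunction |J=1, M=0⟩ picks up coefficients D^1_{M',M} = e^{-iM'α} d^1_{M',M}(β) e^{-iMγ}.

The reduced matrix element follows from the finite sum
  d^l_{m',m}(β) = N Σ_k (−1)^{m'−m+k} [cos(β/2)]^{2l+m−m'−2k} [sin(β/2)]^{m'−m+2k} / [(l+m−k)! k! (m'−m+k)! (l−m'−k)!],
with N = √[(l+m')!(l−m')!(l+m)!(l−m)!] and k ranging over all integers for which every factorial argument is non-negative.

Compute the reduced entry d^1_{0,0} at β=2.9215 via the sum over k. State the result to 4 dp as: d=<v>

d^1_{0,0}(β=2.9215) via the finite sum:
Half-angle: c=0.109824, s=0.993951. N=√(1·1·1·1)=1.000000
k: max(0,(0)−(0))=0 … min(1+(0),1−(0))=1
  k=0: (−1)^0·1.0000/(1)·0.1098^2·0.9940^0 = +0.012061
  k=1: (−1)^1·1.0000/(1)·0.1098^0·0.9940^2 = -0.987939
d^1_{0,0}(2.9215) = +0.012061 -0.987939 = -0.975877

d=-0.9759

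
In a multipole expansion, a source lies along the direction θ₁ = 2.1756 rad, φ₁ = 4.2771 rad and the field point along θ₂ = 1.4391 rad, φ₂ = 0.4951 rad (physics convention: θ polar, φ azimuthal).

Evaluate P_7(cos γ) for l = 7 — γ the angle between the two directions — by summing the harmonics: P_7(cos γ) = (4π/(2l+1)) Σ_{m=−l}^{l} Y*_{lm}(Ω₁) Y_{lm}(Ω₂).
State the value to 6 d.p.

-0.050422

Term-by-term m-sum for l=7 (normalisation 4π/15 = 0.837758):
  term(m=-7) = (0.013645, 0.058398)   from Y*(Ω₁)=(0.012036, -0.126891), Y(Ω₂)=(-0.446009, 0.149838)
  term(m=-6) = (0.058754, 0.049573)   from Y*(Ω₁)=(-0.284447, -0.166608), Y(Ω₂)=(-0.229796, -0.039681)
  term(m=-5) = (-0.120444, -0.007289)   from Y*(Ω₁)=(-0.363964, 0.252031), Y(Ω₂)=(0.214298, 0.168420)
  term(m=-4) = (-0.049675, 0.032543)   from Y*(Ω₁)=(0.038970, 0.226533), Y(Ω₂)=(0.102888, 0.236982)
  term(m=-3) = (-0.014715, 0.040260)   from Y*(Ω₁)=(-0.201539, -0.054679), Y(Ω₂)=(0.017528, -0.204517)
  term(m=-2) = (0.025661, 0.085996)   from Y*(Ω₁)=(-0.217870, 0.258550), Y(Ω₂)=(0.145593, -0.221934)
  term(m=-1) = (0.010546, 0.007859)   from Y*(Ω₁)=(-0.031090, -0.066854), Y(Ω₂)=(-0.156960, 0.084752)
  term(m=+0) = (0.092271, 0.000000)   from Y*(Ω₁)=(-0.345634, -0.000000), Y(Ω₂)=(-0.266960, 0.000000)
  term(m=+1) = (0.010546, -0.007859)   from Y*(Ω₁)=(0.031090, -0.066854), Y(Ω₂)=(0.156960, 0.084752)
  term(m=+2) = (0.025661, -0.085996)   from Y*(Ω₁)=(-0.217870, -0.258550), Y(Ω₂)=(0.145593, 0.221934)
  term(m=+3) = (-0.014715, -0.040260)   from Y*(Ω₁)=(0.201539, -0.054679), Y(Ω₂)=(-0.017528, -0.204517)
  term(m=+4) = (-0.049675, -0.032543)   from Y*(Ω₁)=(0.038970, -0.226533), Y(Ω₂)=(0.102888, -0.236982)
  term(m=+5) = (-0.120444, 0.007289)   from Y*(Ω₁)=(0.363964, 0.252031), Y(Ω₂)=(-0.214298, 0.168420)
  term(m=+6) = (0.058754, -0.049573)   from Y*(Ω₁)=(-0.284447, 0.166608), Y(Ω₂)=(-0.229796, 0.039681)
  term(m=+7) = (0.013645, -0.058398)   from Y*(Ω₁)=(-0.012036, -0.126891), Y(Ω₂)=(0.446009, 0.149838)
Total Σ_m = (-0.060187, -0.000000). Multiply by 0.837758: (-0.050422, -0.000000). P_7(cos γ) = -0.050422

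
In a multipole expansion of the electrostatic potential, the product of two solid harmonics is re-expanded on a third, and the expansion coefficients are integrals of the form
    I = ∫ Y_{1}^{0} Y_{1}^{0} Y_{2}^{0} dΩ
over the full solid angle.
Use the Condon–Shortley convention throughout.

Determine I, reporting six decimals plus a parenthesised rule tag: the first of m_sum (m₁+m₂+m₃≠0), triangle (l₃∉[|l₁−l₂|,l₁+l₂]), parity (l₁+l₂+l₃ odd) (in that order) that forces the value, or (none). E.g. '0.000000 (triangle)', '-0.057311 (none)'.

Rules hold: Σm=0, L=4 even, 0≤2≤2.
N = 3·3·5 = 45
Δ = 0!·2!·2!/5! = 1/30
Racah Σ t=0..0: t=0:+1/1 = 1/1
⇒ 3j(1 1 2; 0 0 0)² = 2/15, sgn +1
(m-triple is (0,0,0) — same symbol as above.)
4πI² = N·(3j₀)²·(3jₘ)² = 4/5
I = +1·√(0.8/4π) = 0.25231325
No selection rule forces the value: the integral is nonzero (none).

0.252313 (none)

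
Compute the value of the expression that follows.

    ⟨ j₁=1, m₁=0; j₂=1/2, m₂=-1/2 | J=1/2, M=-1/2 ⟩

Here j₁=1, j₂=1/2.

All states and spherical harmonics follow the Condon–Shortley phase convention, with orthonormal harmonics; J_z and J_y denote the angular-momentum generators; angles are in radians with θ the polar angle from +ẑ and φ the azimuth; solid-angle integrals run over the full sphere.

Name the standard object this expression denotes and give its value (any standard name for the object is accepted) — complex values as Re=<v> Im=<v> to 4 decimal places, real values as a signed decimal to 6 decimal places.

Clebsch–Gordan coefficient, +√(1/3) ≈ +0.577350

This is a Clebsch–Gordan (vector-coupling) coefficient.
triangle: 1!*1!*0!/3! = 1/6
(j±m)!: 1!*1!*0!*1!*0!*1! = 1
prefactor² = (2J+1)*Δ*N² = 1/3
  k=0: +1/(0!*1!*1!*0!*0!*0!) = 1
Σ = 1  ⇒  CG² = 1/3*1² = 1/3
CG = +√(1/3) = +0.577350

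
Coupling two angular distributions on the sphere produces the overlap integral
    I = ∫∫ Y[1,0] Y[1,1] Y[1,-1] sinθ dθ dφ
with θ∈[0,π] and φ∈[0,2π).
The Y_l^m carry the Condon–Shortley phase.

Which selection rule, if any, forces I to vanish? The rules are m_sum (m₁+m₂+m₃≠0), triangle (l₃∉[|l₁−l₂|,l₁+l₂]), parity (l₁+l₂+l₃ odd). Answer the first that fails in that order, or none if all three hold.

Σmᵢ = 0  ✓
l₃∈[|l₁−l₂|,l₁+l₂]=[0,2], have l₃=1  ✓
Σlᵢ = 3 ⇒ odd  ✗

parity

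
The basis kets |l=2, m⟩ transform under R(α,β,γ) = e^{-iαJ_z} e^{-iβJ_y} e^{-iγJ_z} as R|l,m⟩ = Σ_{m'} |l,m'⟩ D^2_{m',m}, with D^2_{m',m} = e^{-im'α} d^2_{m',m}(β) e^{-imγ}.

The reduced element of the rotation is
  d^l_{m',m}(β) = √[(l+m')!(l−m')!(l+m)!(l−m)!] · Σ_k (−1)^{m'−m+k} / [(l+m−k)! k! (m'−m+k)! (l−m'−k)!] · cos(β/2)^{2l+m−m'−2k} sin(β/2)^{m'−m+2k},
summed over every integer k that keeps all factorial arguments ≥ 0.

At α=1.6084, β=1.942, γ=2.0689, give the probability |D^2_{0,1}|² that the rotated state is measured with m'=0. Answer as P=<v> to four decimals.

P=0.1714

D^2_{0,1}(1.6084,1.9420,2.0689) = e^{-i·0·1.6084}·d^2_{0,1}(1.9420)·e^{-i·1·2.0689}. Compute d first:
With c≡cos(β/2)=0.564474 and s≡sin(β/2)=0.825451, N=[2·2·6·1]^{1/2}=4.898979
Admissible k: 1..2 (factorial args all ≥0)
  k=1: (−1)^0·4.8990/(2)·0.5645^3·0.8255^1 = +0.363663
  k=2: (−1)^1·4.8990/(2)·0.5645^1·0.8255^3 = -0.777666
d^2_{0,1}(1.9420) = +0.363663 -0.777666 = -0.414003
|D^2_{0,1}|² = |d^2_{0,1}(β)|² = (-0.414003)² = 0.171398 (the z-rotation phases have unit modulus)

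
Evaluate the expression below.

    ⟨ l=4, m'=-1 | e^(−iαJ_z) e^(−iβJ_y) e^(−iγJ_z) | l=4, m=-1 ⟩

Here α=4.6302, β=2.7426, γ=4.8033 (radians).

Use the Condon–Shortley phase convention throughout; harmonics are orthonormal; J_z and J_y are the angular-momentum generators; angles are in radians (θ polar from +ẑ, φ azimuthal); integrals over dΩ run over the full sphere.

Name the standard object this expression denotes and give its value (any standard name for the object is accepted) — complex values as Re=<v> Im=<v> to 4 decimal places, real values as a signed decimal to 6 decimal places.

This is a Wigner D-matrix element — the rotation-matrix element ⟨l m'| R(α,β,γ) |l m⟩ in the angular-momentum basis.
First d^4_{-1,-1}(β=2.7426), then the phase factors e^{-i(-1)α} and e^{-i(-1)γ}:
With c≡cos(β/2)=0.198176 and s≡sin(β/2)=0.980167, N=[6·120·6·120]^{1/2}=720.000000
k∈{0,1,2,3} keeps every argument non-negative
  k=0: (−1)^0·720.0000/(720)·0.1982^8·0.9802^0 = +0.000002
  k=1: (−1)^1·720.0000/(48)·0.1982^6·0.9802^2 = -0.000873
  k=2: (−1)^2·720.0000/(24)·0.1982^4·0.9802^4 = +0.042709
  k=3: (−1)^3·720.0000/(72)·0.1982^2·0.9802^6 = -0.348257
d^4_{-1,-1}(2.7426) = +0.000002 -0.000873 +0.042709 -0.348257 = -0.306418
Phases: e^{-i·(-1)·4.6302}=-0.082096-0.996624i, e^{-i·(-1)·4.8033}=+0.090786-0.995870i ⇒ D=+0.306407+0.002673i

Wigner D-matrix element, Re=0.3064 Im=0.0027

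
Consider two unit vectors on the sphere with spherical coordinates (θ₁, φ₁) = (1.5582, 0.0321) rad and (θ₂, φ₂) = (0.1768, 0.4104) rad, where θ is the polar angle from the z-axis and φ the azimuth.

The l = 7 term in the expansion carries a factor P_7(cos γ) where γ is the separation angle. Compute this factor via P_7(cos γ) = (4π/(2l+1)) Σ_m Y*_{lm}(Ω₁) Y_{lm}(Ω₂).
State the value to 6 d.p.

-0.284747

Summing Y*_{l m}(θ₁,φ₁)·Y_{l m}(θ₂,φ₂) over m ∈ [−7, 7]; prefactor 4π/(2·7+1) = 0.837758:
  m=-7: (0.487198, 0.111354) × (-0.000003, -0.000001) = (-0.000001, -0.000001)  (running Σ = (-0.000001, -0.000001))
  m=-6: (0.023120, 0.004509) × (-0.000042, -0.000034) = (-0.000001, -0.000001)  (running Σ = (-0.000002, -0.000002))
  m=-5: (-0.361322, -0.058495) × (-0.000331, -0.000635) = (0.000083, 0.000249)  (running Σ = (0.000081, 0.000247))
  m=-4: (-0.027475, -0.003547) × (-0.000469, -0.006618) = (-0.000011, 0.000184)  (running Σ = (0.000070, 0.000431))
  m=-3: (0.329131, 0.031794) × (0.014703, -0.041619) = (0.006162, -0.013231)  (running Σ = (0.006233, -0.012800))
  m=-2: (0.029461, 0.001894) × (0.138649, -0.148830) = (0.004367, -0.004122)  (running Σ = (0.010599, -0.016922))
  m=-1: (-0.317814, -0.010205) × (0.529300, -0.230302) = (-0.170569, 0.067792)  (running Σ = (-0.159970, 0.050870))
  m=0: (-0.030061, -0.000000) × (0.663727, 0.000000) = (-0.019952, -0.000000)  (running Σ = (-0.179922, 0.050870))
  m=1: (0.317814, -0.010205) × (-0.529300, -0.230302) = (-0.170569, -0.067792)  (running Σ = (-0.350492, -0.016922))
  m=2: (0.029461, -0.001894) × (0.138649, 0.148830) = (0.004367, 0.004122)  (running Σ = (-0.346125, -0.012800))
  m=3: (-0.329131, 0.031794) × (-0.014703, -0.041619) = (0.006162, 0.013231)  (running Σ = (-0.339962, 0.000431))
  m=4: (-0.027475, 0.003547) × (-0.000469, 0.006618) = (-0.000011, -0.000184)  (running Σ = (-0.339973, 0.000247))
  m=5: (0.361322, -0.058495) × (0.000331, -0.000635) = (0.000083, -0.000249)  (running Σ = (-0.339890, -0.000002))
  m=6: (0.023120, -0.004509) × (-0.000042, 0.000034) = (-0.000001, 0.000001)  (running Σ = (-0.339891, -0.000001))
  m=7: (-0.487198, 0.111354) × (0.000003, -0.000001) = (-0.000001, 0.000001)  (running Σ = (-0.339892, 0.000000))
Accumulated sum (-0.339892, 0.000000); after 4π/(2l+1) scaling, (-0.284747, 0.000000) ⇒ P_7 = -0.284747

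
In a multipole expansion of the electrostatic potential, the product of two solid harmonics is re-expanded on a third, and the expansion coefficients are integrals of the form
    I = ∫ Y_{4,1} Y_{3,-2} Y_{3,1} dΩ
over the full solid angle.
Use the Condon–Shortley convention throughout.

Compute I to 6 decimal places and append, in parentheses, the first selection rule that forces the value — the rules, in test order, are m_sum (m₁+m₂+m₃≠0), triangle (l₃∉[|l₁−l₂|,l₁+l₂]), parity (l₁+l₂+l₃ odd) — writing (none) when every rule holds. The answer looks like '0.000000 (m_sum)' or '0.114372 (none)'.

Checks pass: Σm=0; 10 even; l₃=3∈[1,7].
(2·4+1)(2·3+1)(2·3+1) = 441
Δ: 4! 4! 2! / 11! → 1/34650
sum: t=1:−1/72 t=2:+1/16 t=3:−1/72 = 5/144
3j²(4 3 3; 0 0 0) = Δ·Π!·Σ² = 2/77  (sign -1)
sum: t=0:+1/144 t=1:−1/48 = -1/72
3j²(4 3 3; 1 -2 1) = Δ·Π!·Σ² = 16/693  (sign -1)
combine: 4πI² = 441·2/77·16/693 = 32/121
take √, sign +1: I = 0.14506992
No selection rule forces the value: the integral is nonzero (none).

0.145070 (none)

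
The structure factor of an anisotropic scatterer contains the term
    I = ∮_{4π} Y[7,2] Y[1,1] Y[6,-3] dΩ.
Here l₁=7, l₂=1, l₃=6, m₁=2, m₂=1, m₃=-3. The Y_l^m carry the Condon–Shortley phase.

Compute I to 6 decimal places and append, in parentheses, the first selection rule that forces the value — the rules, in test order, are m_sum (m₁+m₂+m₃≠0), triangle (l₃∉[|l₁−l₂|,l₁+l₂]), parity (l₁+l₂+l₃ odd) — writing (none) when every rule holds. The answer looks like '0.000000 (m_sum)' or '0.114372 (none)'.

Checks pass: Σm=0; 14 even; l₃=6∈[6,8].
(2·7+1)(2·1+1)(2·6+1) = 585
Δ: 2! 12! 0! / 15! → 1/1365
sum: t=1:−1/518400 = -1/518400
3j²(7 1 6; 0 0 0) = Δ·Π!·Σ² = 7/195  (sign -1)
sum: t=2:+1/4354560 = 1/4354560
3j²(7 1 6; 2 1 -3) = Δ·Π!·Σ² = 2/273  (sign -1)
combine: 4πI² = 585·7/195·2/273 = 2/13
take √, sign +1: I = 0.11064668
No selection rule forces the value: the integral is nonzero (none).

0.110647 (none)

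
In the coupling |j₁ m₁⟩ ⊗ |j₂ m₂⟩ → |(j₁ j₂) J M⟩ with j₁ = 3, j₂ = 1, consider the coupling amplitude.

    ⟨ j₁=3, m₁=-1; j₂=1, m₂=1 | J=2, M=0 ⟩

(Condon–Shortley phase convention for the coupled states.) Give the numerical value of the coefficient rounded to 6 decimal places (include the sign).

+√(2/7) = +0.534522

triangle: 2!·4!·0!/7! = 48/5040
(j±m)!: 2!·4!·2!·0!·2!·2! = 384
prefactor² = (2J+1)·Δ·N² = 128/7
  k=2: +1/(2!·0!·2!·0!·2!·0!) = 1/8
Σ = 1/8  ⇒  CG² = 128/7·(1/8)² = 2/7
CG = +√(2/7) = +0.534522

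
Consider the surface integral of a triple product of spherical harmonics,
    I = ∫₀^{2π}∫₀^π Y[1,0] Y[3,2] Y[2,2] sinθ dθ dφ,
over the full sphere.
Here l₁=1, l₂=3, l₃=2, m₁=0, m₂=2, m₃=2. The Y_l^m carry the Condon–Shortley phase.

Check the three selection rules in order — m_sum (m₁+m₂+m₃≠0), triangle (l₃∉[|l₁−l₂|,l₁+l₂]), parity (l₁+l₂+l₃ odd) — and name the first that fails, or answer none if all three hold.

m₁+m₂+m₃ = 0 + 2 + 2 = 4  ✗
triangle: |1−3|=2 ≤ l₃=2 ≤ 1+3=4
parity: l₁+l₂+l₃ = 6 is even

m_sum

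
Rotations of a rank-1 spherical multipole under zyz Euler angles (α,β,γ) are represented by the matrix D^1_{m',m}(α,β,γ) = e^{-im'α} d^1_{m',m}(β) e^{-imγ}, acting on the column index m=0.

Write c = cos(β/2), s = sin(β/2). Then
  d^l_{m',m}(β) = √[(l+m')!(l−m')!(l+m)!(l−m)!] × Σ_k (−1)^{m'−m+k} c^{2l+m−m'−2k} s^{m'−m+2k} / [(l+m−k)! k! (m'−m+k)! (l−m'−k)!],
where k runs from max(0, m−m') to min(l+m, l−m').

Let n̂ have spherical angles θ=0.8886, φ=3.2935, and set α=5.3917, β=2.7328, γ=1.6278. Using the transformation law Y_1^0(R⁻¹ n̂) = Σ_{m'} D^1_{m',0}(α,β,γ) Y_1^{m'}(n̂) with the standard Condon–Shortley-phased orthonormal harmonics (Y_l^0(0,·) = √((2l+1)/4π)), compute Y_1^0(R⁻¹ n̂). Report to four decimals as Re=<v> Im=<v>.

Re=-0.3586 Im=0.0000

Need the full column D^1_{m',0} for m'=−1..1 at α=5.3917, β=2.7328, γ=1.6278.
cos(β/2)=0.202976, sin(β/2)=0.979184
d^1_{-1,0}: single k=1 term ⇒ +0.281076;  D = +0.176588-0.218679i
d^1_{0,0}: k∈[0..1] ⇒ +0.041199 -0.958801 = -0.917601;  D = -0.917601+0.000000i
d^1_{1,0}: single k=0 term ⇒ -0.281076;  D = -0.176588-0.218679i
Y_1^{m'}(θ=0.8886,φ=3.2935) and Σ D·Y over m':
  (+0.1766-0.2187i)·(-0.2651+0.0406i)  (-0.9176+0.0000i)·(+0.3081+0.0000i)  (-0.1766-0.2187i)·(+0.2651+0.0406i)
Y_1^0(R⁻¹ n̂) = -0.358552+0.000000i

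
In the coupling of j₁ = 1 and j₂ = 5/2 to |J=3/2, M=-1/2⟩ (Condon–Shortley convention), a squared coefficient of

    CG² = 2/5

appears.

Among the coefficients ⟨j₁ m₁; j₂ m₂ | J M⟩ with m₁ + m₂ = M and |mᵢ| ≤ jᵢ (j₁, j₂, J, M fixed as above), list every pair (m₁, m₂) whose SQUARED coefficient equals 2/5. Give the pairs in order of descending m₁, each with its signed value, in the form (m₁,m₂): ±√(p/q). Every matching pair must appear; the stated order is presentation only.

(1,-3/2): +√(2/5); (0,-1/2): −√(2/5)

Admissible pairs with m₁+m₂ = M = -1/2: (-1,1/2), (0,-1/2), (1,-3/2)
  (m₁,m₂)=(1,-3/2): CG² = 2/5, CG = +√(2/5)   ← matches the target
  (m₁,m₂)=(0,-1/2): CG² = 2/5, CG = −√(2/5)   ← matches the target
  (m₁,m₂)=(-1,1/2): CG² = 1/5, CG = +√(1/5)
Pairs with CG² = 2/5: (1,-3/2): +√(2/5); (0,-1/2): −√(2/5)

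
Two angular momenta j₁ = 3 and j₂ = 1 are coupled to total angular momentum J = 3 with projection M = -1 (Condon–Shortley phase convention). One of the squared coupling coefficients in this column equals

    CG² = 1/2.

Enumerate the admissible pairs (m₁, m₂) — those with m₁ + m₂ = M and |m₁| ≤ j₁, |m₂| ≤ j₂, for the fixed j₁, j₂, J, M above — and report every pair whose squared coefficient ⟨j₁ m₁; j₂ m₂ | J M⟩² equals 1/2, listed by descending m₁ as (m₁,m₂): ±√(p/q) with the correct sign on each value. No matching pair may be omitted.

(0,-1): +√(1/2)

Admissible pairs with m₁+m₂ = M = -1: (-2,1), (-1,0), (0,-1)
  (m₁,m₂)=(0,-1): CG² = 1/2, CG = +√(1/2)   ← matches the target
  (m₁,m₂)=(-1,0): CG² = 1/12, CG = −√(1/12)
  (m₁,m₂)=(-2,1): CG² = 5/12, CG = −√(5/12)
Pairs with CG² = 1/2: (0,-1): +√(1/2)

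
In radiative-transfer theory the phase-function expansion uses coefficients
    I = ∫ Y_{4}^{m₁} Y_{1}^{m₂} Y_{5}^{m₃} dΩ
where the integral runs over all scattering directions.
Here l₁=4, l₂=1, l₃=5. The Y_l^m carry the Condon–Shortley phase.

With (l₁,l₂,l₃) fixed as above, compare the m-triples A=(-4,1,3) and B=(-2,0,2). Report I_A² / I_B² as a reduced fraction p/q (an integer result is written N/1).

Same 4,1,5: normalisation and zero-m 3j drop out of the ratio.
A: Δ: 0! 8! 2! / 11! → 1/495; sum: t=0:+1/80640 = 1/80640; 3j²(4 1 5; -4 1 3) = Δ·Π!·Σ² = 1/495  (sign +1)
B: Δ: 0! 8! 2! / 11! → 1/495; sum: t=0:+1/1440 = 1/1440; 3j²(4 1 5; -2 0 2) = Δ·Π!·Σ² = 7/165  (sign -1)
I_A²/I_B² = (1/495)/(7/165) = 1/21

1/21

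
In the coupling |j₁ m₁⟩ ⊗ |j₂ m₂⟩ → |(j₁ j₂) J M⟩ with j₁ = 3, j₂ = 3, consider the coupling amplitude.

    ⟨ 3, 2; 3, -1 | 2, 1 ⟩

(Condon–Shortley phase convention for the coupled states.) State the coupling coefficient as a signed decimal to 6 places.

−√(5/28) ≈ -0.422577

j₁+j₂−J=4  J+j₁−j₂=2  J−j₁+j₂=2  j₁+j₂+J+1=9
(j₁±m₁, j₂±m₂, J±M) = (5,1,2,4,3,1)
P² = 320/7
sum k=0..1:
  [0] +1/48 = 1/48
  [1] −1/12 = -1/12
S = -1/16
C² = P²·S² = 5/28 ; C = -0.422577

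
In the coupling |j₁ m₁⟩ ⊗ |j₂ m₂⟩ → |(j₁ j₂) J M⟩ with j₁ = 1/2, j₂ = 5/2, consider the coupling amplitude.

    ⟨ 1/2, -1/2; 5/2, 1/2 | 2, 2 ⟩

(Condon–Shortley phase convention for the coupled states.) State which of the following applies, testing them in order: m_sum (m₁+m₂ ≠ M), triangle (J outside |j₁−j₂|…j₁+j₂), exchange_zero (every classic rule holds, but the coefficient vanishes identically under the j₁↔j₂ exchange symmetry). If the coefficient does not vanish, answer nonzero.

m_sum

m-sum: m₁+m₂ = -1/2+1/2 = 0, M = 2  ✗ ⇒ coefficient is 0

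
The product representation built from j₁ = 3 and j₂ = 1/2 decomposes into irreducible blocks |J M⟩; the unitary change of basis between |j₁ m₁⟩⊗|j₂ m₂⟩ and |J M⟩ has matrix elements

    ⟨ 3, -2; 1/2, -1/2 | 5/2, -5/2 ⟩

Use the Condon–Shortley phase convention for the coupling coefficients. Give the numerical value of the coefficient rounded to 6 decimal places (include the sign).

+0.377964

triangle: 1!·5!·0!/7! = 120/5040
(j±m)!: 1!·5!·0!·1!·0!·5! = 14400
prefactor² = (2J+1)·Δ·N² = 14400/7
  k=0: +1/(0!·1!·5!·0!·0!·0!) = 1/120
Σ = 1/120  ⇒  CG² = 14400/7·(1/120)² = 1/7
CG = +√(1/7) = +0.377964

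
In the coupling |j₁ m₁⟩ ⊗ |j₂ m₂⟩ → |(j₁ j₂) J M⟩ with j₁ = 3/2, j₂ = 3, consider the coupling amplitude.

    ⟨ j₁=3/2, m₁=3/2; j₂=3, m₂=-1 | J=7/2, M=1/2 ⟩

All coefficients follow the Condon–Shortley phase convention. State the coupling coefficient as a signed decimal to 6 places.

+√(8/21) = +0.617213

triangle: 1!×2!×5!/9! = 240/362880
(j±m)!: 3!×0!×2!×4!×4!×3! = 41472
prefactor² = (2J+1)×Δ×N² = 1536/7
  k=0: +1/(0!×1!×0!×2!×2!×3!) = 1/24
Σ = 1/24  ⇒  CG² = 1536/7×(1/24)² = 8/21
CG = +√(8/21) = +0.617213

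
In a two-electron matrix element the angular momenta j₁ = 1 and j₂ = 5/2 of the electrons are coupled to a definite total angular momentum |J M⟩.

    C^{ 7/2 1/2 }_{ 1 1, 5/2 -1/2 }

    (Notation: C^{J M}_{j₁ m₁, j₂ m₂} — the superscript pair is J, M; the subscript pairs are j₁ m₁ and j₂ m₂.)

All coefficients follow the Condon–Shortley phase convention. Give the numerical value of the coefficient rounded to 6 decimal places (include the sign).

+0.534522  (= +√(2/7))

triangle: 0!·2!·5!/8! = 240/40320
(j±m)!: 2!·0!·2!·3!·4!·3! = 3456
prefactor² = (2J+1)·Δ·N² = 1152/7
  k=0: +1/(0!·0!·0!·2!·2!·3!) = 1/24
Σ = 1/24  ⇒  CG² = 1152/7·(1/24)² = 2/7
CG = +√(2/7) = +0.534522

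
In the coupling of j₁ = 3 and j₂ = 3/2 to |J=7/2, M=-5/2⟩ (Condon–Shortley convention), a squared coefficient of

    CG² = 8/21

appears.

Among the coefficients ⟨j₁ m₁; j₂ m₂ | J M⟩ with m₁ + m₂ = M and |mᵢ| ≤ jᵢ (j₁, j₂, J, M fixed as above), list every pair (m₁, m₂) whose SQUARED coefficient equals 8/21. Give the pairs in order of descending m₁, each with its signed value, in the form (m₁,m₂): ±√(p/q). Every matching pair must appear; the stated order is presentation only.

Admissible pairs with m₁+m₂ = M = -5/2: (-3,1/2), (-2,-1/2), (-1,-3/2)
  (m₁,m₂)=(-1,-3/2): CG² = 10/21, CG = +√(10/21)
  (m₁,m₂)=(-2,-1/2): CG² = 1/7, CG = −√(1/7)
  (m₁,m₂)=(-3,1/2): CG² = 8/21, CG = −√(8/21)   ← matches the target
Pairs with CG² = 8/21: (-3,1/2): −√(8/21)

(-3,1/2): −√(8/21)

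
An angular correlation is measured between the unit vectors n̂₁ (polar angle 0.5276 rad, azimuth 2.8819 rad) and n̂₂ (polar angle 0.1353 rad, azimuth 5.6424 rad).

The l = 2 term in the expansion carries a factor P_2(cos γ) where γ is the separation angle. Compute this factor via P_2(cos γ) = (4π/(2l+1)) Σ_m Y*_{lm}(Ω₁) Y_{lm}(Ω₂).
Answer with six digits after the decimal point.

0.443471

Term-by-term m-sum for l=2 (normalisation 4π/5 = 2.513274):
  m=-2: (0.08500 - 0.04860j) × (0.00200 + 0.00674j) = 0.00050 + 0.00048j  (running Σ = 0.00050 + 0.00048j)
  m=-1: (-0.32479 + 0.08629j) × (0.08277 + 0.06173j) = -0.03221 - 0.01291j  (running Σ = -0.03171 - 0.01243j)
  m=0: (0.39095 + 0.00000j) × (0.61357 + 0.00000j) = 0.23988 + 0.00000j  (running Σ = 0.20816 - 0.01243j)
  m=1: (0.32479 + 0.08629j) × (-0.08277 + 0.06173j) = -0.03221 + 0.01291j  (running Σ = 0.17595 + 0.00048j)
  m=2: (0.08500 + 0.04860j) × (0.00200 - 0.00674j) = 0.00050 - 0.00048j  (running Σ = 0.17645 - 0.00000j)
Total Σ_m = 0.17645 - 0.00000j. Multiply by 2.513274: 0.44347 - 0.00000j. P_2(cos γ) = 0.443471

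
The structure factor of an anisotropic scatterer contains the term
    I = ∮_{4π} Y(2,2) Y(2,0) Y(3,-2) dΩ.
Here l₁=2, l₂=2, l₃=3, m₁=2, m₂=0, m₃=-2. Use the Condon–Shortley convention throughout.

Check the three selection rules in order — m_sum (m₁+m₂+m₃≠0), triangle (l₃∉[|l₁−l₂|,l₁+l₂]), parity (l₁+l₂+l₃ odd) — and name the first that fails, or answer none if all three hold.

parity

azimuthal sum: 2 + 0 − 2 = 0  ✓
0 ≤ 3 ≤ 4 (triangle on l)  ✓
L = 2 + 2 + 3 = 7 (odd)  ✗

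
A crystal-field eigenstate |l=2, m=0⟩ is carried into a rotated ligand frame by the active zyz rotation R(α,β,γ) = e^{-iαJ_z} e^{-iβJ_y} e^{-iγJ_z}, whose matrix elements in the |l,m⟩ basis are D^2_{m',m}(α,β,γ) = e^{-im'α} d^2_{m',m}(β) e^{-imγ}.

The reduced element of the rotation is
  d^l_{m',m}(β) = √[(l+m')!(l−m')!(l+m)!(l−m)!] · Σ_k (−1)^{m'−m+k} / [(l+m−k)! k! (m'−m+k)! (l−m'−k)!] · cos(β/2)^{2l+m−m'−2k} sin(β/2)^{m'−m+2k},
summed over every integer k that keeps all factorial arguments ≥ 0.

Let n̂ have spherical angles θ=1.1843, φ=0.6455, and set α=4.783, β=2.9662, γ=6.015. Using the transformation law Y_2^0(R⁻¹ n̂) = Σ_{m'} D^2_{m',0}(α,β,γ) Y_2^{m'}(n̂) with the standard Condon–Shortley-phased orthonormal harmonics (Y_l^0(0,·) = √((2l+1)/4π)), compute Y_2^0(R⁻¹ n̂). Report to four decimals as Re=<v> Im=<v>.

Need the full column D^2_{m',0} for m'=−2..2 at α=4.7830, β=2.9662, γ=6.0150.
cos(β/2)=0.087584, sin(β/2)=0.996157
d^2_{-2,0}: single k=2 term ⇒ +0.018646;  D = -0.018460-0.002624i
d^2_{-1,0}: k∈[1..2] ⇒ +0.001639 -0.212072 = -0.210433;  D = -0.014847+0.209908i
d^2_{0,0}: k∈[0..2] ⇒ +0.000059 -0.030448 +0.984717 = +0.954327;  D = +0.954327+0.000000i
d^2_{1,0}: k∈[0..1] ⇒ -0.001639 +0.212072 = +0.210433;  D = +0.014847+0.209908i
d^2_{2,0}: single k=0 term ⇒ +0.018646;  D = -0.018460+0.002624i
Y_2^{m'}(θ=1.1843,φ=0.6455) and Σ D·Y over m':
  (-0.0185-0.0026i)·(+0.0915-0.3185i)  (-0.0148+0.2099i)·(+0.2155-0.1623i)  (+0.9543+0.0000i)·(-0.1810+0.0000i)  (+0.0148+0.2099i)·(-0.2155-0.1623i)  (-0.0185+0.0026i)·(+0.0915+0.3185i)
Y_2^0(R⁻¹ n̂) = -0.116013-0.000000i

Re=-0.1160 Im=0.0000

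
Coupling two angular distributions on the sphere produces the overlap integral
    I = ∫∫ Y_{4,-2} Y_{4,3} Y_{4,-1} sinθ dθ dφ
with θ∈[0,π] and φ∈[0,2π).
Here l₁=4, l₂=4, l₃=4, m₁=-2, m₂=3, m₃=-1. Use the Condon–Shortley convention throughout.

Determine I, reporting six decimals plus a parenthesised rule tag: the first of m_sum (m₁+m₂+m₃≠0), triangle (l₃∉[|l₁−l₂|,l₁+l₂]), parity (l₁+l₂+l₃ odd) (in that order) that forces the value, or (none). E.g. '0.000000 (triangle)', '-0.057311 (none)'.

Rules hold: Σm=0, L=12 even, 0≤4≤8.
N = 9·9·9 = 729
Δ = 4!·4!·4!/13! = 1/450450
Racah Σ t=0..4: t=0:+1/13824 t=1:−1/216 t=2:+1/64 t=3:−1/216 t=4:+1/13824 = 5/768
⇒ 3j(4 4 4; 0 0 0)² = 18/1001, sgn +1
Racah Σ t=3..4: t=3:−1/864 t=4:+1/576 = 1/1728
⇒ 3j(4 4 4; -2 3 -1)² = 5/1287, sgn -1
4πI² = N·(3j₀)²·(3jₘ)² = 7290/143143
I = -1·√(0.0509281/4π) = -0.06366105
No selection rule forces the value: the integral is nonzero (none).

-0.063661 (none)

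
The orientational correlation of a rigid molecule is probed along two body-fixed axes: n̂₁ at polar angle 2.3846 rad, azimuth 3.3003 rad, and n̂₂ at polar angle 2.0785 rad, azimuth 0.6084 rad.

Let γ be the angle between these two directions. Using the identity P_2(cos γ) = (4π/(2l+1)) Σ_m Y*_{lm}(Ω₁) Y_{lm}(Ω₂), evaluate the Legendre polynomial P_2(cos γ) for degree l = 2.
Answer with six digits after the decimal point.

-0.447517

Expand P_2 via completeness: Σ_{m} conj(Y_{2,m}) at Ω₁ times Y_{2,m} at Ω₂ —
  m=-2: (0.173070, 0.056858) × (0.102252, -0.276683) = (0.033428, -0.042072)  (running Σ = (0.033428, -0.042072))
  m=-1: (0.380804, 0.060949) × (-0.269322, 0.187593) = (-0.113992, 0.055021)  (running Σ = (-0.080564, 0.012950))
  m=0: (0.184558, -0.000000) × (-0.091751, 0.000000) = (-0.016933, 0.000000)  (running Σ = (-0.097497, 0.012950))
  m=1: (-0.380804, 0.060949) × (0.269322, 0.187593) = (-0.113992, -0.055021)  (running Σ = (-0.211490, -0.042072))
  m=2: (0.173070, -0.056858) × (0.102252, 0.276683) = (0.033428, 0.042072)  (running Σ = (-0.178061, 0.000000))
Total Σ_m = (-0.178061, 0.000000). Multiply by 2.513274: (-0.447517, 0.000000). P_2(cos γ) = -0.447517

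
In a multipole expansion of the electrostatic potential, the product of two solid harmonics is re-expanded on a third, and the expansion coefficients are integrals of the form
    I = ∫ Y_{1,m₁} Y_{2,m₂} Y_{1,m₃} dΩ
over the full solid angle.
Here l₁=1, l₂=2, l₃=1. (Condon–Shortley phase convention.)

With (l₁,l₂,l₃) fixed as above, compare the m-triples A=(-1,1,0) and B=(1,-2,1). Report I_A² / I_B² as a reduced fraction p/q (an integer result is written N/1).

l's match ⇒ only the (l;m) 3-j factors differ between A and B.
A: triangle coeff Δ(1,2,1) = 1/30; Σ_t [2,2]: t=2:+1/2 = 1/2; (3j)²=1/10 [(1 2 1; -1 1 0)], sign=-1
B: triangle coeff Δ(1,2,1) = 1/30; Σ_t [0,0]: t=0:+1/4 = 1/4; (3j)²=1/5 [(1 2 1; 1 -2 1)], sign=+1
I_A²/I_B² = (1/10)/(1/5) = 1/2

1/2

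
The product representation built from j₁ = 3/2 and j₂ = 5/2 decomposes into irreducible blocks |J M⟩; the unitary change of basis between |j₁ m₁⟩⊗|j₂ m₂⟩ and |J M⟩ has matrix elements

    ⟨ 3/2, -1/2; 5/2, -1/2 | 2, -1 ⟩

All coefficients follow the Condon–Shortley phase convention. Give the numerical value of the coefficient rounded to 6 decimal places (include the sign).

−√(25/84) ≈ -0.545545

√[5·2!1!3!/7! · 1!2!2!3!1!3!] = √(12/7)
  +(−1)^1/∏(1,1,1,1,0,2)! = -1/2  (running -1/2)
  +(−1)^2/∏(2,0,0,0,1,3)! = 1/12  (running -5/12)
⟨..|..⟩ = √(12/7)·(-5/12) = -0.545545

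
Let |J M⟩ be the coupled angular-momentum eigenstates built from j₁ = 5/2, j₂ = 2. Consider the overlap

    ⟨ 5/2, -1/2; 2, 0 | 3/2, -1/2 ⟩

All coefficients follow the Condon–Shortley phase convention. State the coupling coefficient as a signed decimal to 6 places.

triangle: 3!·2!·1!/7! = 12/5040
(j±m)!: 2!·3!·2!·2!·1!·2! = 96
prefactor² = (2J+1)·Δ·N² = 32/35
  k=1: −1/(1!·2!·2!·1!·0!·0!) = -1/4
  k=2: +1/(2!·1!·1!·0!·1!·1!) = 1/2
Σ = 1/4  ⇒  CG² = 32/35·(1/4)² = 2/35
CG = +√(2/35) = +0.239046

+√(2/35) ≈ +0.239046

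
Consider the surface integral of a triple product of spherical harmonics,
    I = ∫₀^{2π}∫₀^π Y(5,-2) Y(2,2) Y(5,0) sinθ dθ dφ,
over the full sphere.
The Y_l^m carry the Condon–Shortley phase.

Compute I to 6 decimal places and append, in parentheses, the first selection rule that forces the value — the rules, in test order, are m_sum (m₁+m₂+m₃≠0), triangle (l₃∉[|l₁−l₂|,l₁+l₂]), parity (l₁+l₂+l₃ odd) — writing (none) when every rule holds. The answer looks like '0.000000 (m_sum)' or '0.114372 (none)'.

Rules hold: Σm=0, L=12 even, 3≤5≤7.
N = 11·5·11 = 605
Δ = 2!·8!·2!/13! = 1/38610
Racah Σ t=0..2: t=0:+1/2880 t=1:−1/576 t=2:+1/2880 = -1/960
⇒ 3j(5 2 5; 0 0 0)² = 10/429, sgn +1
Racah Σ t=2..2: t=2:+1/2880 = 1/2880
⇒ 3j(5 2 5; -2 2 0)² = 14/429, sgn -1
4πI² = N·(3j₀)²·(3jₘ)² = 700/1521
I = -1·√(0.460224/4π) = -0.19137248
No selection rule forces the value: the integral is nonzero (none).

-0.191372 (none)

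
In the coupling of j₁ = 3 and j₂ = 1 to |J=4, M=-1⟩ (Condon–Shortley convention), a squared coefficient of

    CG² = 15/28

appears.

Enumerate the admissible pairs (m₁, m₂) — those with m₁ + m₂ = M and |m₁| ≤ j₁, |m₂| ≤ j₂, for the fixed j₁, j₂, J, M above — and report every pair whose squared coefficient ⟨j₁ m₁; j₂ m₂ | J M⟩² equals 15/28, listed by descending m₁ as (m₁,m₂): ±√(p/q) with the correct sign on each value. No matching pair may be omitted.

Admissible pairs with m₁+m₂ = M = -1: (-2,1), (-1,0), (0,-1)
  (m₁,m₂)=(0,-1): CG² = 5/14, CG = +√(5/14)
  (m₁,m₂)=(-1,0): CG² = 15/28, CG = +√(15/28)   ← matches the target
  (m₁,m₂)=(-2,1): CG² = 3/28, CG = +√(3/28)
Pairs with CG² = 15/28: (-1,0): +√(15/28)

(-1,0): +√(15/28)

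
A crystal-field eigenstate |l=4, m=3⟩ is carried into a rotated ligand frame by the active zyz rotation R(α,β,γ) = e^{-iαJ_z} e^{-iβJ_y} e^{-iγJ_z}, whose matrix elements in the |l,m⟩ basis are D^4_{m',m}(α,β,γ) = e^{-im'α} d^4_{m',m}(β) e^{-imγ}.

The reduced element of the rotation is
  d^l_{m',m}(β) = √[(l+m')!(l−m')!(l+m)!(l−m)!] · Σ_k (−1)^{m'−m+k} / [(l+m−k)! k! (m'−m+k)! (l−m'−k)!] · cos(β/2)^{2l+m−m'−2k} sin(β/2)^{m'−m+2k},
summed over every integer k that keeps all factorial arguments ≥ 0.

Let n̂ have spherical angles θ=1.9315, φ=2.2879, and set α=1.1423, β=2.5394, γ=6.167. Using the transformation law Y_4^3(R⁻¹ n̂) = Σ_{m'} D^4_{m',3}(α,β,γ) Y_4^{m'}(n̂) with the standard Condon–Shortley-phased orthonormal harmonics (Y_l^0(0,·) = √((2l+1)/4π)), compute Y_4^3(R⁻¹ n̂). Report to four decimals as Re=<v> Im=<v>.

Need the full column D^4_{m',3} for m'=−4..4 at α=1.1423, β=2.5394, γ=6.1670.
cos(β/2)=0.296567, sin(β/2)=0.955012
d^4_{-4,3}: single k=7 term ⇒ +0.607757;  D = +0.123938-0.594986i
d^4_{-3,3}: k∈[6..7] ⇒ +0.467087 -0.691943 = -0.224856;  D = +0.181177+0.133174i
d^4_{-2,3}: k∈[5..6] ⇒ +0.232594 -0.803987 = -0.571392;  D = +0.499115-0.278161i
d^4_{-1,3}: k∈[4..5] ⇒ +0.085123 -0.529627 = -0.444503;  D = -0.035496-0.443084i
d^4_{0,3}: k∈[3..4] ⇒ +0.023643 -0.245176 = -0.221533;  D = -0.208211-0.075663i
d^4_{1,3}: k∈[2..3] ⇒ +0.004925 -0.085123 = -0.080198;  D = -0.056233+0.057180i
d^4_{2,3}: k∈[1..2] ⇒ +0.000721 -0.022430 = -0.021709;  D = +0.007754+0.020277i
d^4_{3,3}: k∈[0..1] ⇒ +0.000060 -0.004344 = -0.004284;  D = +0.004275+0.000271i
d^4_{4,3}: single k=0 term ⇒ -0.000545;  D = +0.000257-0.000480i
Y_4^{m'}(θ=1.9315,φ=2.2879) and Σ D·Y over m':
  (+0.1239-0.5950i)·(-0.3266-0.0915i)  (+0.1812+0.1332i)·(-0.3026+0.1985i)  (+0.4991-0.2782i)·(+0.0051-0.0372i)  (-0.0355-0.4431i)·(-0.2185-0.2506i)  (-0.2082-0.0757i)·(-0.0205+0.0000i)  (-0.0562+0.0572i)·(+0.2185-0.2506i)  (+0.0078+0.0203i)·(+0.0051+0.0372i)  (+0.0043+0.0003i)·(+0.3026+0.1985i)  (+0.0003-0.0005i)·(-0.3266+0.0915i)
Y_4^3(R⁻¹ n̂) = -0.280425+0.294006i

Re=-0.2804 Im=0.2940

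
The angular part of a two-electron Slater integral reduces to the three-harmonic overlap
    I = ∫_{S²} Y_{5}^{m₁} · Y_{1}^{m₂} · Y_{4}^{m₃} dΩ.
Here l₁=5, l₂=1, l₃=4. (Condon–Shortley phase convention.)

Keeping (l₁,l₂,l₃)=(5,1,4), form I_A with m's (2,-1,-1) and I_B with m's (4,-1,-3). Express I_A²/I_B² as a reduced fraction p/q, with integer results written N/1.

7/12

l's match ⇒ only the (l;m) 3-j factors differ between A and B.
A: triangle coeff Δ(5,1,4) = 1/495; Σ_t [0,0]: t=0:+1/1440 = 1/1440; (3j)²=7/165 [(5 1 4; 2 -1 -1)], sign=-1
B: triangle coeff Δ(5,1,4) = 1/495; Σ_t [0,0]: t=0:+1/10080 = 1/10080; (3j)²=4/55 [(5 1 4; 4 -1 -3)], sign=-1
I_A²/I_B² = (7/165)/(4/55) = 7/12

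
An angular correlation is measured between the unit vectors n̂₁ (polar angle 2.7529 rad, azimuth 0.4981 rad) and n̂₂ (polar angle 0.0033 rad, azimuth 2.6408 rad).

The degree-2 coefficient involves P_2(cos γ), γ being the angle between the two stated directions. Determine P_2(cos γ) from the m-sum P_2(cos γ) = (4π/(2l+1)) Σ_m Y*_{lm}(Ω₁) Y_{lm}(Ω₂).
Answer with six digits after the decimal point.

Summing Y*_{l m}(θ₁,φ₁)·Y_{l m}(θ₂,φ₂) over m ∈ [−2, 2]; prefactor 4π/(2·2+1) = 2.513274:
  term(m=-2) = -0.000000+0.000000i   from Y*(Ω₁)=+0.030152+0.046569i, Y(Ω₂)=+0.000002+0.000004i
  term(m=-1) = +0.000374+0.000581i   from Y*(Ω₁)=-0.238018-0.129443i, Y(Ω₂)=-0.002236-0.001224i
  term(m=+0) = +0.312162+0.000000i   from Y*(Ω₁)=+0.494889-0.000000i, Y(Ω₂)=+0.630773+0.000000i
  term(m=+1) = +0.000374-0.000581i   from Y*(Ω₁)=+0.238018-0.129443i, Y(Ω₂)=+0.002236-0.001224i
  term(m=+2) = -0.000000-0.000000i   from Y*(Ω₁)=+0.030152-0.046569i, Y(Ω₂)=+0.000002-0.000004i
Total Σ_m = +0.312910-0.000000i. Multiply by 2.513274: +0.786428-0.000000i. P_2(cos γ) = 0.786428

0.786428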